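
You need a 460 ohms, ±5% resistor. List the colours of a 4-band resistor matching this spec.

yellow, blue, brown, gold

460 Ω = 46 × 10^1.
4 → yellow
6 → blue
Multiplier 10^1 → brown.
±5% tolerance → gold.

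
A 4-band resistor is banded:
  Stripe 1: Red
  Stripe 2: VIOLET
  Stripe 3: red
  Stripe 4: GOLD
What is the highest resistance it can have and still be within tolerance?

2835 Ω

Red → 2 (first significant figure)
Violet → 7 (second significant figure)
Red → ×10^2 multiplier
Gold → ±5% tolerance
27 × 100 = 2700 Ω
Highest = 2700 × (1 + 5/100) = 2835 Ω.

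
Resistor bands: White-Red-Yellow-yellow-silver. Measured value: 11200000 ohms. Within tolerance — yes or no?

no

White → 9 (first significant figure)
Red → 2 (second significant figure)
Yellow → 4 (third significant figure)
Yellow → ×10^4 multiplier
Silver → ±10% tolerance
924 × 10000 = 9240000 Ω
Allowed range: 8316000 Ω to 10164000 Ω.
11200000 ohms lies outside that range.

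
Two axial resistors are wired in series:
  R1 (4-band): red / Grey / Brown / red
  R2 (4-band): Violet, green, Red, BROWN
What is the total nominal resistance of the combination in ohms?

R1: red, grey → 28; brown ×10 → 280 Ω.
R2: violet, green → 75; red ×10^2 → 7500 Ω.
Series: 280 + 7500 = 7780 Ω.

7780 Ω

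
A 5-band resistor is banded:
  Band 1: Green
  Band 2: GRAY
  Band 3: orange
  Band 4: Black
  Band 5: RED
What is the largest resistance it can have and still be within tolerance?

Green → 5 (first significant figure)
Grey → 8 (second significant figure)
Orange → 3 (third significant figure)
Black → ×1 multiplier
Red → ±2% tolerance
583 × 1 = 583 Ω
Largest = 583 × (1 + 2/100) = 594.66 Ω.

594.66 Ω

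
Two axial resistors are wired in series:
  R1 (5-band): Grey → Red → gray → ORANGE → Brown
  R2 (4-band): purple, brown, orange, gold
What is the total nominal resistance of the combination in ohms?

R1: grey, red, grey → 828; orange ×10^3 → 828000 Ω.
R2: violet, brown → 71; orange ×10^3 → 71000 Ω.
Series: 828000 + 71000 = 899000 Ω.

899000 Ω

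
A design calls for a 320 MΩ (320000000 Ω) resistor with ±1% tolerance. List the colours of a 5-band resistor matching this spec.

orange, red, black, blue, brown

320000000 Ω = 320 × 10^6.
3 → orange
2 → red
0 → black
Multiplier 10^6 → blue.
±1% tolerance → brown.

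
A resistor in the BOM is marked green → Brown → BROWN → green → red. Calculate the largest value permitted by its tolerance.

52122000 Ω

Green → 5 (first significant figure)
Brown → 1 (second significant figure)
Brown → 1 (third significant figure)
Green → ×10^5 multiplier
Red → ±2% tolerance
511 × 100000 = 51100000 Ω
Largest = 51100000 × (1 + 2/100) = 52122000 Ω.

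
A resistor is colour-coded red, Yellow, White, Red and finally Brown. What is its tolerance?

±1%

The last band, brown, is the tolerance band.
Brown corresponds to ±1%.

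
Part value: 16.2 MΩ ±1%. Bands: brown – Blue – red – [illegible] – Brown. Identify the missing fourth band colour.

green

16200000 Ω = 162 × 10^5.
The fourth band is the multiplier, 10^5, which is green.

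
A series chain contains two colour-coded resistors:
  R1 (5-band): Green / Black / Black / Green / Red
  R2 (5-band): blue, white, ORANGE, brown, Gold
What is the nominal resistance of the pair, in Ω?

50006930 Ω

R1: green, black, black → 500; green ×10^5 → 50000000 Ω.
R2: blue, white, orange → 693; brown ×10 → 6930 Ω.
Series: 50000000 + 6930 = 50006930 Ω.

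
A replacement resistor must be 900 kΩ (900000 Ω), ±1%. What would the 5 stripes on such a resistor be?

white, black, black, orange, brown

900000 Ω = 900 × 10^3.
9 → white
0 → black
0 → black
Multiplier 10^3 → orange.
±1% tolerance → brown.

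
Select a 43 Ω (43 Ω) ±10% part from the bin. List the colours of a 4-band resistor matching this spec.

yellow, orange, black, silver

43 Ω = 43 × 10^0.
4 → yellow
3 → orange
Multiplier 10^0 → black.
±10% tolerance → silver.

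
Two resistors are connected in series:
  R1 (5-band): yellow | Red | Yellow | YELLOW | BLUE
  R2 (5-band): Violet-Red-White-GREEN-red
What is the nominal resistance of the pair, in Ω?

77140000 Ω

R1: yellow, red, yellow → 424; yellow ×10^4 → 4240000 Ω.
R2: violet, red, white → 729; green ×10^5 → 72900000 Ω.
Series: 4240000 + 72900000 = 77140000 Ω.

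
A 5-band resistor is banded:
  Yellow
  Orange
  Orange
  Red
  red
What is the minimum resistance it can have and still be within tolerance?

Yellow → 4 (first significant figure)
Orange → 3 (second significant figure)
Orange → 3 (third significant figure)
Red → ×10^2 multiplier
Red → ±2% tolerance
433 × 100 = 43300 Ω
Minimum = 43300 × (1 − 2/100) = 42434 Ω.

42434 Ω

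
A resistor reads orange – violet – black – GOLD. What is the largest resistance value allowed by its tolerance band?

38.85 Ω

Orange → 3 (first significant figure)
Violet → 7 (second significant figure)
Black → ×1 multiplier
Gold → ±5% tolerance
37 × 1 = 37 Ω
Largest = 37 × (1 + 5/100) = 38.85 Ω.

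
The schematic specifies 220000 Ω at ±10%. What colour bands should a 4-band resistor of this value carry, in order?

220000 Ω = 22 × 10^4.
2 → red
2 → red
Multiplier 10^4 → yellow.
±10% tolerance → silver.

red, red, yellow, silver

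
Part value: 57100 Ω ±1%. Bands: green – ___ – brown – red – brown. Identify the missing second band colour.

violet

57100 Ω = 571 × 10^2.
The second band gives digit 7 of the significand, and 7 is violet.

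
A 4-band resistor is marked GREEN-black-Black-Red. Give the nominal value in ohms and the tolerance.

Green → 5 (first significant figure)
Black → 0 (second significant figure)
Black → ×1 multiplier
Red → ±2% tolerance
50 × 1 = 50 Ω

50 Ω ±2%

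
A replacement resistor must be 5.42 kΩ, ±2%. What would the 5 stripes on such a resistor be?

5420 Ω = 542 × 10^1.
5 → green
4 → yellow
2 → red
Multiplier 10^1 → brown.
±2% tolerance → red.

green, yellow, red, brown, red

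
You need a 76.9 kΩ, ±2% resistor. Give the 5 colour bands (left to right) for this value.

76900 Ω = 769 × 10^2.
7 → violet
6 → blue
9 → white
Multiplier 10^2 → red.
±2% tolerance → red.

violet, blue, white, red, red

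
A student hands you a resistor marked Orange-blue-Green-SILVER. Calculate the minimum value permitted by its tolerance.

3240000 Ω

Orange → 3 (first significant figure)
Blue → 6 (second significant figure)
Green → ×10^5 multiplier
Silver → ±10% tolerance
36 × 100000 = 3600000 Ω
Minimum = 3600000 × (1 − 10/100) = 3240000 Ω.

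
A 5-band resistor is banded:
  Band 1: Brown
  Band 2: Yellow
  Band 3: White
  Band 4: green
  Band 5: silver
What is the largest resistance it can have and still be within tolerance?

16390000 Ω

Brown → 1 (first significant figure)
Yellow → 4 (second significant figure)
White → 9 (third significant figure)
Green → ×10^5 multiplier
Silver → ±10% tolerance
149 × 100000 = 14900000 Ω
Largest = 14900000 × (1 + 10/100) = 16390000 Ω.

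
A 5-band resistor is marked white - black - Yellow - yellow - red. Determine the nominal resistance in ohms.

White → 9 (first significant figure)
Black → 0 (second significant figure)
Yellow → 4 (third significant figure)
Yellow → ×10^4 multiplier
904 × 10000 = 9040000 Ω

9040000 Ω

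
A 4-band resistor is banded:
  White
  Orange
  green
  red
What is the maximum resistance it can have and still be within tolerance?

9486000 Ω

White → 9 (first significant figure)
Orange → 3 (second significant figure)
Green → ×10^5 multiplier
Red → ±2% tolerance
93 × 100000 = 9300000 Ω
Maximum = 9300000 × (1 + 2/100) = 9486000 Ω.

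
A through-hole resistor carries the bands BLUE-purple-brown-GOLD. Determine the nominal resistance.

Blue → 6 (first significant figure)
Violet → 7 (second significant figure)
Brown → ×10 multiplier
67 × 10 = 670 Ω

670 Ω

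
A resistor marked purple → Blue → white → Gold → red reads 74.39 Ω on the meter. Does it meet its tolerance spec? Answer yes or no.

Violet → 7 (first significant figure)
Blue → 6 (second significant figure)
White → 9 (third significant figure)
Gold → ×0.1 multiplier
Red → ±2% tolerance
769 × 0.1 = 76.9 Ω
Allowed range: 75.362 Ω to 78.438 Ω.
74.39 Ω lies outside that range.

no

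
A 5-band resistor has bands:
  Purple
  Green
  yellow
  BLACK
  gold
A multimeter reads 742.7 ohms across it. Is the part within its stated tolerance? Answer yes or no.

yes

Violet → 7 (first significant figure)
Green → 5 (second significant figure)
Yellow → 4 (third significant figure)
Black → ×1 multiplier
Gold → ±5% tolerance
754 × 1 = 754 Ω
Allowed range: 716.3 Ω to 791.7 Ω.
742.7 ohms lies inside that range.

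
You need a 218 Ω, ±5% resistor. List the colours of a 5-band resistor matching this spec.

218 Ω = 218 × 10^0.
2 → red
1 → brown
8 → grey
Multiplier 10^0 → black.
±5% tolerance → gold.

red, brown, grey, black, gold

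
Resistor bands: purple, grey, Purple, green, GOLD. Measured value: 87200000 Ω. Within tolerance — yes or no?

Violet → 7 (first significant figure)
Grey → 8 (second significant figure)
Violet → 7 (third significant figure)
Green → ×10^5 multiplier
Gold → ±5% tolerance
787 × 100000 = 78700000 Ω
Allowed range: 74765000 Ω to 82635000 Ω.
87200000 Ω lies outside that range.

no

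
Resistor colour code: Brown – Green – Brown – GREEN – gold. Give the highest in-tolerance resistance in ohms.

15855000 Ω

Brown → 1 (first significant figure)
Green → 5 (second significant figure)
Brown → 1 (third significant figure)
Green → ×10^5 multiplier
Gold → ±5% tolerance
151 × 100000 = 15100000 Ω
Highest = 15100000 × (1 + 5/100) = 15855000 Ω.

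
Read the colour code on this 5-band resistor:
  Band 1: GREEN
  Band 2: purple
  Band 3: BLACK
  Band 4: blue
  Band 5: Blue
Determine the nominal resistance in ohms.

Green → 5 (first significant figure)
Violet → 7 (second significant figure)
Black → 0 (third significant figure)
Blue → ×10^6 multiplier
570 × 1000000 = 570000000 Ω

570000000 Ω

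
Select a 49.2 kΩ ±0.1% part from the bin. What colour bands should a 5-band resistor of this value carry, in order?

49200 Ω = 492 × 10^2.
4 → yellow
9 → white
2 → red
Multiplier 10^2 → red.
±0.1% tolerance → violet.

yellow, white, red, red, violet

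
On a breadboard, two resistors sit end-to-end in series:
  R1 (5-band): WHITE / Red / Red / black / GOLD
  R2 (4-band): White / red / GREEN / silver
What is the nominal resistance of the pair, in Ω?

R1: white, red, red → 922; black ×1 → 922 Ω.
R2: white, red → 92; green ×10^5 → 9200000 Ω.
Series: 922 + 9200000 = 9200922 Ω.

9200922 Ω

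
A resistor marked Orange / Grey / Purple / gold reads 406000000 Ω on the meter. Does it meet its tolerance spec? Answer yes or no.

no

Orange → 3 (first significant figure)
Grey → 8 (second significant figure)
Violet → ×10^7 multiplier
Gold → ±5% tolerance
38 × 10000000 = 380000000 Ω
Allowed range: 361000000 Ω to 399000000 Ω.
406000000 Ω lies outside that range.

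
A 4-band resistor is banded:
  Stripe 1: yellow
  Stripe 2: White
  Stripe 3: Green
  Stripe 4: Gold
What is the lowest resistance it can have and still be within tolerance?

4655000 Ω

Yellow → 4 (first significant figure)
White → 9 (second significant figure)
Green → ×10^5 multiplier
Gold → ±5% tolerance
49 × 100000 = 4900000 Ω
Lowest = 4900000 × (1 − 5/100) = 4655000 Ω.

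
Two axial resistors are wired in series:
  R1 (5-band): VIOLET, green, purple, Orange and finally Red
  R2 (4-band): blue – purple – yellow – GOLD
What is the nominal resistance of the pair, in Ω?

1427000 Ω

R1: violet, green, violet → 757; orange ×10^3 → 757000 Ω.
R2: blue, violet → 67; yellow ×10^4 → 670000 Ω.
Series: 757000 + 670000 = 1427000 Ω.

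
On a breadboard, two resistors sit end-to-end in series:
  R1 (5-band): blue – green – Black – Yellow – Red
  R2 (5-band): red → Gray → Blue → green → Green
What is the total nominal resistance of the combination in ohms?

R1: blue, green, black → 650; yellow ×10^4 → 6500000 Ω.
R2: red, grey, blue → 286; green ×10^5 → 28600000 Ω.
Series: 6500000 + 28600000 = 35100000 Ω.

35100000 Ω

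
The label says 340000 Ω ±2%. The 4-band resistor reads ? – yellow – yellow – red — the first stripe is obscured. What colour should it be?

orange

340000 Ω = 34 × 10^4.
The first band gives digit 3 of the significand, and 3 is orange.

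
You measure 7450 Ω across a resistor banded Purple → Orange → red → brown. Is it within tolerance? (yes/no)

Violet → 7 (first significant figure)
Orange → 3 (second significant figure)
Red → ×10^2 multiplier
Brown → ±1% tolerance
73 × 100 = 7300 Ω
Allowed range: 7227 Ω to 7373 Ω.
7450 Ω lies outside that range.

no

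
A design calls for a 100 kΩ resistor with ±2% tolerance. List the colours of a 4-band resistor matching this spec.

100000 Ω = 10 × 10^4.
1 → brown
0 → black
Multiplier 10^4 → yellow.
±2% tolerance → red.

brown, black, yellow, red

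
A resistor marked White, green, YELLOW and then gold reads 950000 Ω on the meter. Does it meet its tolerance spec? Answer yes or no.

yes

White → 9 (first significant figure)
Green → 5 (second significant figure)
Yellow → ×10^4 multiplier
Gold → ±5% tolerance
95 × 10000 = 950000 Ω
Allowed range: 902500 Ω to 997500 Ω.
950000 Ω lies inside that range.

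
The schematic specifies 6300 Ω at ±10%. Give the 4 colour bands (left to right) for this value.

6300 Ω = 63 × 10^2.
6 → blue
3 → orange
Multiplier 10^2 → red.
±10% tolerance → silver.

blue, orange, red, silver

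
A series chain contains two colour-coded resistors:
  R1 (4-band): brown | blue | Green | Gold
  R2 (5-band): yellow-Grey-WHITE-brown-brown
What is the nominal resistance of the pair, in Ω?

1604890 Ω

R1: brown, blue → 16; green ×10^5 → 1600000 Ω.
R2: yellow, grey, white → 489; brown ×10 → 4890 Ω.
Series: 1600000 + 4890 = 1604890 Ω.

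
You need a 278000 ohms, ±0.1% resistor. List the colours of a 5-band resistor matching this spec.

278000 Ω = 278 × 10^3.
2 → red
7 → violet
8 → grey
Multiplier 10^3 → orange.
±0.1% tolerance → violet.

red, violet, grey, orange, violet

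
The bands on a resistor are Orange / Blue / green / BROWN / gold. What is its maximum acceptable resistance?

3832.5 Ω

Orange → 3 (first significant figure)
Blue → 6 (second significant figure)
Green → 5 (third significant figure)
Brown → ×10 multiplier
Gold → ±5% tolerance
365 × 10 = 3650 Ω
Maximum = 3650 × (1 + 5/100) = 3832.5 Ω.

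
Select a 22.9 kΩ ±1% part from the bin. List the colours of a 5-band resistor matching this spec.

22900 Ω = 229 × 10^2.
2 → red
2 → red
9 → white
Multiplier 10^2 → red.
±1% tolerance → brown.

red, red, white, red, brown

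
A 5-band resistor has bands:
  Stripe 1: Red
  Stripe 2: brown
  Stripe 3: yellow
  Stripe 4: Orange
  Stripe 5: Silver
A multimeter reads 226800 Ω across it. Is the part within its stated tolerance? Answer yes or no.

Red → 2 (first significant figure)
Brown → 1 (second significant figure)
Yellow → 4 (third significant figure)
Orange → ×10^3 multiplier
Silver → ±10% tolerance
214 × 1000 = 214000 Ω
Allowed range: 192600 Ω to 235400 Ω.
226800 Ω lies inside that range.

yes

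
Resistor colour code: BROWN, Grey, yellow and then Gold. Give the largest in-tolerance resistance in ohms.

189000 Ω

Brown → 1 (first significant figure)
Grey → 8 (second significant figure)
Yellow → ×10^4 multiplier
Gold → ±5% tolerance
18 × 10000 = 180000 Ω
Largest = 180000 × (1 + 5/100) = 189000 Ω.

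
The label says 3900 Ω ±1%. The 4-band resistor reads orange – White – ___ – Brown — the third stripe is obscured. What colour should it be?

red

3900 Ω = 39 × 10^2.
The third band is the multiplier, 10^2, which is red.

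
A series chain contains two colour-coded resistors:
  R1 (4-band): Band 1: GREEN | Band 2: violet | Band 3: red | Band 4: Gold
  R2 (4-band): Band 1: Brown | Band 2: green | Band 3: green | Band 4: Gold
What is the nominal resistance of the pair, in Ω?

R1: green, violet → 57; red ×10^2 → 5700 Ω.
R2: brown, green → 15; green ×10^5 → 1500000 Ω.
Series: 5700 + 1500000 = 1505700 Ω.

1505700 Ω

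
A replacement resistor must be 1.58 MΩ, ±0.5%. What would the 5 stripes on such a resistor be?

1580000 Ω = 158 × 10^4.
1 → brown
5 → green
8 → grey
Multiplier 10^4 → yellow.
±0.5% tolerance → green.

brown, green, grey, yellow, green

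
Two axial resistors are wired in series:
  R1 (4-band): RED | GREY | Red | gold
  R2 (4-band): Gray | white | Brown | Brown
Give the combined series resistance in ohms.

R1: red, grey → 28; red ×10^2 → 2800 Ω.
R2: grey, white → 89; brown ×10 → 890 Ω.
Series: 2800 + 890 = 3690 Ω.

3690 Ω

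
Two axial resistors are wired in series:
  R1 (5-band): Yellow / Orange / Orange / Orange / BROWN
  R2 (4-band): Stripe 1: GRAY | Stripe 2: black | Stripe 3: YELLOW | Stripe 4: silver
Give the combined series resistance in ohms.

1233000 Ω

R1: yellow, orange, orange → 433; orange ×10^3 → 433000 Ω.
R2: grey, black → 80; yellow ×10^4 → 800000 Ω.
Series: 433000 + 800000 = 1233000 Ω.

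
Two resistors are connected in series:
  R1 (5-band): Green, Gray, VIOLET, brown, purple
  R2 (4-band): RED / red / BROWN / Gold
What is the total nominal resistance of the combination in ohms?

R1: green, grey, violet → 587; brown ×10 → 5870 Ω.
R2: red, red → 22; brown ×10 → 220 Ω.
Series: 5870 + 220 = 6090 Ω.

6090 Ω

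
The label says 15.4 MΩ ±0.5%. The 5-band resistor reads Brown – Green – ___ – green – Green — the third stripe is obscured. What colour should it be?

15400000 Ω = 154 × 10^5.
The third band gives digit 4 of the significand, and 4 is yellow.

yellow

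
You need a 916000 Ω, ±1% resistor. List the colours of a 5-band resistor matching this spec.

white, brown, blue, orange, brown

916000 Ω = 916 × 10^3.
9 → white
1 → brown
6 → blue
Multiplier 10^3 → orange.
±1% tolerance → brown.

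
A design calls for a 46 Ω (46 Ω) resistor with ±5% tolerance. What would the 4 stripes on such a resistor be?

46 Ω = 46 × 10^0.
4 → yellow
6 → blue
Multiplier 10^0 → black.
±5% tolerance → gold.

yellow, blue, black, gold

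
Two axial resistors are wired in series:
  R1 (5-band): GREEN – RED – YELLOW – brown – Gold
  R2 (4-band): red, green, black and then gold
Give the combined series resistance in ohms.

5265 Ω

R1: green, red, yellow → 524; brown ×10 → 5240 Ω.
R2: red, green → 25; black ×1 → 25 Ω.
Series: 5240 + 25 = 5265 Ω.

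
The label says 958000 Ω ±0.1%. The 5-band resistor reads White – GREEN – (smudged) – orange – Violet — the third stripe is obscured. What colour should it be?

958000 Ω = 958 × 10^3.
The third band gives digit 8 of the significand, and 8 is grey.

grey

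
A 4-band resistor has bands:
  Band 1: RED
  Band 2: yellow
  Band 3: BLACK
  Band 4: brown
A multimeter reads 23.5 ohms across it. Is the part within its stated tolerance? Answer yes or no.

no

Red → 2 (first significant figure)
Yellow → 4 (second significant figure)
Black → ×1 multiplier
Brown → ±1% tolerance
24 × 1 = 24 Ω
Allowed range: 23.76 Ω to 24.24 Ω.
23.5 ohms lies outside that range.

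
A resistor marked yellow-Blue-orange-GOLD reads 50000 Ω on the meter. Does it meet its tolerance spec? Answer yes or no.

Yellow → 4 (first significant figure)
Blue → 6 (second significant figure)
Orange → ×10^3 multiplier
Gold → ±5% tolerance
46 × 1000 = 46000 Ω
Allowed range: 43700 Ω to 48300 Ω.
50000 Ω lies outside that range.

no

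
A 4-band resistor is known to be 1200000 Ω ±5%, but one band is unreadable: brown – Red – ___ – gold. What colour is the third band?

1200000 Ω = 12 × 10^5.
The third band is the multiplier, 10^5, which is green.

green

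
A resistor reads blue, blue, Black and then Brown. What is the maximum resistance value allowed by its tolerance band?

66.66 Ω

Blue → 6 (first significant figure)
Blue → 6 (second significant figure)
Black → ×1 multiplier
Brown → ±1% tolerance
66 × 1 = 66 Ω
Maximum = 66 × (1 + 1/100) = 66.66 Ω.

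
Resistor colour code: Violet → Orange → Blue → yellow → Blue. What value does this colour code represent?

Violet → 7 (first significant figure)
Orange → 3 (second significant figure)
Blue → 6 (third significant figure)
Yellow → ×10^4 multiplier
736 × 10000 = 7360000 Ω

7360000 Ω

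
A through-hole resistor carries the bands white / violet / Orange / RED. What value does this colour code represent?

97000 Ω

White → 9 (first significant figure)
Violet → 7 (second significant figure)
Orange → ×10^3 multiplier
97 × 1000 = 97000 Ω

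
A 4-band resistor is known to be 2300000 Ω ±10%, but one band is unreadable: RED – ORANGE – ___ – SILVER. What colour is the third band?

green

2300000 Ω = 23 × 10^5.
The third band is the multiplier, 10^5, which is green.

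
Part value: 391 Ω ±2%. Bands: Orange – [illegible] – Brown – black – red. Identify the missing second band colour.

white

391 Ω = 391 × 10^0.
The second band gives digit 9 of the significand, and 9 is white.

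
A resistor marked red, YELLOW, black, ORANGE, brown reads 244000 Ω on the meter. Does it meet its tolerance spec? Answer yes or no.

no

Red → 2 (first significant figure)
Yellow → 4 (second significant figure)
Black → 0 (third significant figure)
Orange → ×10^3 multiplier
Brown → ±1% tolerance
240 × 1000 = 240000 Ω
Allowed range: 237600 Ω to 242400 Ω.
244000 Ω lies outside that range.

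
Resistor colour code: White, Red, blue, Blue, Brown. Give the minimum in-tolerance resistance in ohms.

White → 9 (first significant figure)
Red → 2 (second significant figure)
Blue → 6 (third significant figure)
Blue → ×10^6 multiplier
Brown → ±1% tolerance
926 × 1000000 = 926000000 Ω
Minimum = 926000000 × (1 − 1/100) = 916740000 Ω.

916740000 Ω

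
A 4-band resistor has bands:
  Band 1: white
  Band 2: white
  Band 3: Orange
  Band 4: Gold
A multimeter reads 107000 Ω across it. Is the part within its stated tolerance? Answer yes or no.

no

White → 9 (first significant figure)
White → 9 (second significant figure)
Orange → ×10^3 multiplier
Gold → ±5% tolerance
99 × 1000 = 99000 Ω
Allowed range: 94050 Ω to 103950 Ω.
107000 Ω lies outside that range.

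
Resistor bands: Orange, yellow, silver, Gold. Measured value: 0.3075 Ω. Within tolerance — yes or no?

no

Orange → 3 (first significant figure)
Yellow → 4 (second significant figure)
Silver → ×0.01 multiplier
Gold → ±5% tolerance
34 × 0.01 = 0.34 Ω
Allowed range: 0.323 Ω to 0.357 Ω.
0.3075 Ω lies outside that range.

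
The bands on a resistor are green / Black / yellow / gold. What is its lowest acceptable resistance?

Green → 5 (first significant figure)
Black → 0 (second significant figure)
Yellow → ×10^4 multiplier
Gold → ±5% tolerance
50 × 10000 = 500000 Ω
Lowest = 500000 × (1 − 5/100) = 475000 Ω.

475000 Ω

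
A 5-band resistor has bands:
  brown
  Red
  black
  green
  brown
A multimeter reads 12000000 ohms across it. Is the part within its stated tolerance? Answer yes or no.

yes

Brown → 1 (first significant figure)
Red → 2 (second significant figure)
Black → 0 (third significant figure)
Green → ×10^5 multiplier
Brown → ±1% tolerance
120 × 100000 = 12000000 Ω
Allowed range: 11880000 Ω to 12120000 Ω.
12000000 ohms lies inside that range.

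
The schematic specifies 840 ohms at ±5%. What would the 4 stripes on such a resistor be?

grey, yellow, brown, gold

840 Ω = 84 × 10^1.
8 → grey
4 → yellow
Multiplier 10^1 → brown.
±5% tolerance → gold.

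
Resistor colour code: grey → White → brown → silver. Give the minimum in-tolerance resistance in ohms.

801 Ω

Grey → 8 (first significant figure)
White → 9 (second significant figure)
Brown → ×10 multiplier
Silver → ±10% tolerance
89 × 10 = 890 Ω
Minimum = 890 × (1 − 10/100) = 801 Ω.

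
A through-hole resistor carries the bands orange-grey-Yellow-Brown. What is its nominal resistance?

380000 Ω

Orange → 3 (first significant figure)
Grey → 8 (second significant figure)
Yellow → ×10^4 multiplier
38 × 10000 = 380000 Ω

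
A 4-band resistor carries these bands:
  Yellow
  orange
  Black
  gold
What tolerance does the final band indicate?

±5%

The last band, gold, is the tolerance band.
Gold corresponds to ±5%.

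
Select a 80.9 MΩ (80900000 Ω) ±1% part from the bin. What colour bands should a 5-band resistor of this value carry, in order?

grey, black, white, green, brown

80900000 Ω = 809 × 10^5.
8 → grey
0 → black
9 → white
Multiplier 10^5 → green.
±1% tolerance → brown.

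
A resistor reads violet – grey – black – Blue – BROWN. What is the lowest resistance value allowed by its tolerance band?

Violet → 7 (first significant figure)
Grey → 8 (second significant figure)
Black → 0 (third significant figure)
Blue → ×10^6 multiplier
Brown → ±1% tolerance
780 × 1000000 = 780000000 Ω
Lowest = 780000000 × (1 − 1/100) = 772200000 Ω.

772200000 Ω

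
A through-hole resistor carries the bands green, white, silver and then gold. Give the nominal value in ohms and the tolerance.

0.59 Ω ±5%

Green → 5 (first significant figure)
White → 9 (second significant figure)
Silver → ×0.01 multiplier
Gold → ±5% tolerance
59 × 0.01 = 0.59 Ω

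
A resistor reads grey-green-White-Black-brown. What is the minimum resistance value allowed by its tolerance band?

850.41 Ω

Grey → 8 (first significant figure)
Green → 5 (second significant figure)
White → 9 (third significant figure)
Black → ×1 multiplier
Brown → ±1% tolerance
859 × 1 = 859 Ω
Minimum = 859 × (1 − 1/100) = 850.41 Ω.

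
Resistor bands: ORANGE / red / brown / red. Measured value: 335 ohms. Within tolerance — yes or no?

Orange → 3 (first significant figure)
Red → 2 (second significant figure)
Brown → ×10 multiplier
Red → ±2% tolerance
32 × 10 = 320 Ω
Allowed range: 313.6 Ω to 326.4 Ω.
335 ohms lies outside that range.

no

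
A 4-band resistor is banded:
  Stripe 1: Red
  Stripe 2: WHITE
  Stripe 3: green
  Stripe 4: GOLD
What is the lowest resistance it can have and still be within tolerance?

Red → 2 (first significant figure)
White → 9 (second significant figure)
Green → ×10^5 multiplier
Gold → ±5% tolerance
29 × 100000 = 2900000 Ω
Lowest = 2900000 × (1 − 5/100) = 2755000 Ω.

2755000 Ω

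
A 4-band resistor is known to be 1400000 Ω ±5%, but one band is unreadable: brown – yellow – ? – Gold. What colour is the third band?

1400000 Ω = 14 × 10^5.
The third band is the multiplier, 10^5, which is green.

green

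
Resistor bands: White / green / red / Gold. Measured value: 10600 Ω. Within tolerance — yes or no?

no

White → 9 (first significant figure)
Green → 5 (second significant figure)
Red → ×10^2 multiplier
Gold → ±5% tolerance
95 × 100 = 9500 Ω
Allowed range: 9025 Ω to 9975 Ω.
10600 Ω lies outside that range.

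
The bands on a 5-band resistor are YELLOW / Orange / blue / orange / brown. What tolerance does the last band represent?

The last band, brown, is the tolerance band.
Brown corresponds to ±1%.

±1%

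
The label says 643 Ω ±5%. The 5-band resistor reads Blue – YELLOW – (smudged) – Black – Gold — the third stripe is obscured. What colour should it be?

643 Ω = 643 × 10^0.
The third band gives digit 3 of the significand, and 3 is orange.

orange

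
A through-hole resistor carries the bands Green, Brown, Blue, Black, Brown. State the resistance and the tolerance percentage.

Green → 5 (first significant figure)
Brown → 1 (second significant figure)
Blue → 6 (third significant figure)
Black → ×1 multiplier
Brown → ±1% tolerance
516 × 1 = 516 Ω

516 Ω ±1%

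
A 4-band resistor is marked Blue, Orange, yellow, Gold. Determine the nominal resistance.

Blue → 6 (first significant figure)
Orange → 3 (second significant figure)
Yellow → ×10^4 multiplier
63 × 10000 = 630000 Ω

630000 Ω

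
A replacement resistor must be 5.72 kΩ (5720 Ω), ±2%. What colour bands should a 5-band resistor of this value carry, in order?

5720 Ω = 572 × 10^1.
5 → green
7 → violet
2 → red
Multiplier 10^1 → brown.
±2% tolerance → red.

green, violet, red, brown, red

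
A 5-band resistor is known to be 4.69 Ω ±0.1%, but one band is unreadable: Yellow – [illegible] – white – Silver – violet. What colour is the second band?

4.69 Ω = 469 × 10^-2.
The second band gives digit 6 of the significand, and 6 is blue.

blue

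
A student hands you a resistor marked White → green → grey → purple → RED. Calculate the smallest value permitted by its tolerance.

9388400000 Ω

White → 9 (first significant figure)
Green → 5 (second significant figure)
Grey → 8 (third significant figure)
Violet → ×10^7 multiplier
Red → ±2% tolerance
958 × 10000000 = 9580000000 Ω
Smallest = 9580000000 × (1 − 2/100) = 9388400000 Ω.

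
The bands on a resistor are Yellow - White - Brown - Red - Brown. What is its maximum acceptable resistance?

Yellow → 4 (first significant figure)
White → 9 (second significant figure)
Brown → 1 (third significant figure)
Red → ×10^2 multiplier
Brown → ±1% tolerance
491 × 100 = 49100 Ω
Maximum = 49100 × (1 + 1/100) = 49591 Ω.

49591 Ω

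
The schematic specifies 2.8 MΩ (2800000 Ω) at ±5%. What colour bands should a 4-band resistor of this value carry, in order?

2800000 Ω = 28 × 10^5.
2 → red
8 → grey
Multiplier 10^5 → green.
±5% tolerance → gold.

red, grey, green, gold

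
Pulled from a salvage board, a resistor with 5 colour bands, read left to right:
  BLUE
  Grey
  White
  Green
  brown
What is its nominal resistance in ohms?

68900000 Ω

Blue → 6 (first significant figure)
Grey → 8 (second significant figure)
White → 9 (third significant figure)
Green → ×10^5 multiplier
689 × 100000 = 68900000 Ω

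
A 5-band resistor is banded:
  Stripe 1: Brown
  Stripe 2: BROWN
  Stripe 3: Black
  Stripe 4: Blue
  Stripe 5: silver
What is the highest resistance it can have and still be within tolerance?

Brown → 1 (first significant figure)
Brown → 1 (second significant figure)
Black → 0 (third significant figure)
Blue → ×10^6 multiplier
Silver → ±10% tolerance
110 × 1000000 = 110000000 Ω
Highest = 110000000 × (1 + 10/100) = 121000000 Ω.

121000000 Ω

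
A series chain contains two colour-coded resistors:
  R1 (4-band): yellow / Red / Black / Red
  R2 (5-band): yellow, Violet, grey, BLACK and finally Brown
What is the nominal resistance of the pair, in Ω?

520 Ω

R1: yellow, red → 42; black ×1 → 42 Ω.
R2: yellow, violet, grey → 478; black ×1 → 478 Ω.
Series: 42 + 478 = 520 Ω.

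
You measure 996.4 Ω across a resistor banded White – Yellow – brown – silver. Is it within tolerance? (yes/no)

White → 9 (first significant figure)
Yellow → 4 (second significant figure)
Brown → ×10 multiplier
Silver → ±10% tolerance
94 × 10 = 940 Ω
Allowed range: 846 Ω to 1034 Ω.
996.4 Ω lies inside that range.

yes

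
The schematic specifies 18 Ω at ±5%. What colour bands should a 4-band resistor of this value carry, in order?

18 Ω = 18 × 10^0.
1 → brown
8 → grey
Multiplier 10^0 → black.
±5% tolerance → gold.

brown, grey, black, gold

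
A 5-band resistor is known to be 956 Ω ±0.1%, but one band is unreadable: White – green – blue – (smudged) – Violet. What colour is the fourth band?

956 Ω = 956 × 10^0.
The fourth band is the multiplier, 10^0, which is black.

black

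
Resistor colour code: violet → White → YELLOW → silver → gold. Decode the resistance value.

7.94 Ω

Violet → 7 (first significant figure)
White → 9 (second significant figure)
Yellow → 4 (third significant figure)
Silver → ×0.01 multiplier
794 × 0.01 = 7.94 Ω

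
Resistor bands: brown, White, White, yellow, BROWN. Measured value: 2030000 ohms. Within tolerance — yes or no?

Brown → 1 (first significant figure)
White → 9 (second significant figure)
White → 9 (third significant figure)
Yellow → ×10^4 multiplier
Brown → ±1% tolerance
199 × 10000 = 1990000 Ω
Allowed range: 1970100 Ω to 2009900 Ω.
2030000 ohms lies outside that range.

no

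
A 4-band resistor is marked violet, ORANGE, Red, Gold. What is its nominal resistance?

7300 Ω

Violet → 7 (first significant figure)
Orange → 3 (second significant figure)
Red → ×10^2 multiplier
73 × 100 = 7300 Ω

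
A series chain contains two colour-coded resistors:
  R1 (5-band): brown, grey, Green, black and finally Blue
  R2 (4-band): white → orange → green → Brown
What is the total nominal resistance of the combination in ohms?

R1: brown, grey, green → 185; black ×1 → 185 Ω.
R2: white, orange → 93; green ×10^5 → 9300000 Ω.
Series: 185 + 9300000 = 9300185 Ω.

9300185 Ω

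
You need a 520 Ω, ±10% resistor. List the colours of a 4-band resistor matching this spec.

520 Ω = 52 × 10^1.
5 → green
2 → red
Multiplier 10^1 → brown.
±10% tolerance → silver.

green, red, brown, silver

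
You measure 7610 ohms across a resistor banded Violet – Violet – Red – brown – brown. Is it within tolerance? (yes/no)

Violet → 7 (first significant figure)
Violet → 7 (second significant figure)
Red → 2 (third significant figure)
Brown → ×10 multiplier
Brown → ±1% tolerance
772 × 10 = 7720 Ω
Allowed range: 7642.8 Ω to 7797.2 Ω.
7610 ohms lies outside that range.

no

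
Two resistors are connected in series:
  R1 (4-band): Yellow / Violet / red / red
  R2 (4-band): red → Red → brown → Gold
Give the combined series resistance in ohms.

R1: yellow, violet → 47; red ×10^2 → 4700 Ω.
R2: red, red → 22; brown ×10 → 220 Ω.
Series: 4700 + 220 = 4920 Ω.

4920 Ω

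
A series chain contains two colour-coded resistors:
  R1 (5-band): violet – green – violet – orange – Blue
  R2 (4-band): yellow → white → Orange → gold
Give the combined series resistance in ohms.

R1: violet, green, violet → 757; orange ×10^3 → 757000 Ω.
R2: yellow, white → 49; orange ×10^3 → 49000 Ω.
Series: 757000 + 49000 = 806000 Ω.

806000 Ω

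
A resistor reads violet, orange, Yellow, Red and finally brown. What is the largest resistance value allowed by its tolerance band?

Violet → 7 (first significant figure)
Orange → 3 (second significant figure)
Yellow → 4 (third significant figure)
Red → ×10^2 multiplier
Brown → ±1% tolerance
734 × 100 = 73400 Ω
Largest = 73400 × (1 + 1/100) = 74134 Ω.

74134 Ω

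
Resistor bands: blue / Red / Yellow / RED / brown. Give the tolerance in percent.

±1%

The last band, brown, is the tolerance band.
Brown corresponds to ±1%.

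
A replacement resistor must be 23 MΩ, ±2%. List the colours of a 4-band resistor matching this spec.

red, orange, blue, red

23000000 Ω = 23 × 10^6.
2 → red
3 → orange
Multiplier 10^6 → blue.
±2% tolerance → red.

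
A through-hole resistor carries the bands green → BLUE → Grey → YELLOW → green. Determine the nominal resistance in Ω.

Green → 5 (first significant figure)
Blue → 6 (second significant figure)
Grey → 8 (third significant figure)
Yellow → ×10^4 multiplier
568 × 10000 = 5680000 Ω

5680000 Ω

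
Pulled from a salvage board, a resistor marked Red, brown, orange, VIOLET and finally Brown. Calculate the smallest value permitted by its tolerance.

2108700000 Ω

Red → 2 (first significant figure)
Brown → 1 (second significant figure)
Orange → 3 (third significant figure)
Violet → ×10^7 multiplier
Brown → ±1% tolerance
213 × 10000000 = 2130000000 Ω
Smallest = 2130000000 × (1 − 1/100) = 2108700000 Ω.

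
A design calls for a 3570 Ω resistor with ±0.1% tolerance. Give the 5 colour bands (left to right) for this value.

orange, green, violet, brown, violet

3570 Ω = 357 × 10^1.
3 → orange
5 → green
7 → violet
Multiplier 10^1 → brown.
±0.1% tolerance → violet.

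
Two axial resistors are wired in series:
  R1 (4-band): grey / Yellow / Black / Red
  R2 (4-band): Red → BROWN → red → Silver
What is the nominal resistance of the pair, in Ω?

2184 Ω

R1: grey, yellow → 84; black ×1 → 84 Ω.
R2: red, brown → 21; red ×10^2 → 2100 Ω.
Series: 84 + 2100 = 2184 Ω.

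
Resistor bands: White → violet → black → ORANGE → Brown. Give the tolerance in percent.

The last band, brown, is the tolerance band.
Brown corresponds to ±1%.

±1%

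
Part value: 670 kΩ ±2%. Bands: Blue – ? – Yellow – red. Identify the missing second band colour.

violet

670000 Ω = 67 × 10^4.
The second band gives digit 7 of the significand, and 7 is violet.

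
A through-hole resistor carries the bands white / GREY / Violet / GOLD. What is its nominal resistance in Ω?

White → 9 (first significant figure)
Grey → 8 (second significant figure)
Violet → ×10^7 multiplier
98 × 10000000 = 980000000 Ω

980000000 Ω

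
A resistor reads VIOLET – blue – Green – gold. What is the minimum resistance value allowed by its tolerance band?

7220000 Ω

Violet → 7 (first significant figure)
Blue → 6 (second significant figure)
Green → ×10^5 multiplier
Gold → ±5% tolerance
76 × 100000 = 7600000 Ω
Minimum = 7600000 × (1 − 5/100) = 7220000 Ω.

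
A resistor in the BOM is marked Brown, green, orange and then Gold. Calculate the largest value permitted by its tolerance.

Brown → 1 (first significant figure)
Green → 5 (second significant figure)
Orange → ×10^3 multiplier
Gold → ±5% tolerance
15 × 1000 = 15000 Ω
Largest = 15000 × (1 + 5/100) = 15750 Ω.

15750 Ω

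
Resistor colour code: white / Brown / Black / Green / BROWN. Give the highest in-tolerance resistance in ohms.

White → 9 (first significant figure)
Brown → 1 (second significant figure)
Black → 0 (third significant figure)
Green → ×10^5 multiplier
Brown → ±1% tolerance
910 × 100000 = 91000000 Ω
Highest = 91000000 × (1 + 1/100) = 91910000 Ω.

91910000 Ω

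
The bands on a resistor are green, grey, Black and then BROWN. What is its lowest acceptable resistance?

Green → 5 (first significant figure)
Grey → 8 (second significant figure)
Black → ×1 multiplier
Brown → ±1% tolerance
58 × 1 = 58 Ω
Lowest = 58 × (1 − 1/100) = 57.42 Ω.

57.42 Ω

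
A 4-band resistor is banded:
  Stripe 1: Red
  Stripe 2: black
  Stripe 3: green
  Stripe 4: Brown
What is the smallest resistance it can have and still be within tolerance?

1980000 Ω

Red → 2 (first significant figure)
Black → 0 (second significant figure)
Green → ×10^5 multiplier
Brown → ±1% tolerance
20 × 100000 = 2000000 Ω
Smallest = 2000000 × (1 − 1/100) = 1980000 Ω.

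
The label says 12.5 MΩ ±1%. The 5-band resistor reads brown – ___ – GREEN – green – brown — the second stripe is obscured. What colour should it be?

12500000 Ω = 125 × 10^5.
The second band gives digit 2 of the significand, and 2 is red.

red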